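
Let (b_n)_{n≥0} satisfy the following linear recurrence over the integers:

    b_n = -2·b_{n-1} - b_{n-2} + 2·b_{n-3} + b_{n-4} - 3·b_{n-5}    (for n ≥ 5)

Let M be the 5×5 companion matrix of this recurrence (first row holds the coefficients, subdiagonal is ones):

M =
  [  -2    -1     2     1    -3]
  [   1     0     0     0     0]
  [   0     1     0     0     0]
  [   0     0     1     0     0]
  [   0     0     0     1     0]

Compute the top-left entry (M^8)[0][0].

41

(M^8)[0][0] is the top entry after applying M 8 times to the unit state (1, 0, 0, 0, 0). Equivalently it is h_{12} for the auxiliary sequence (h_n) obeying the same recurrence with h_4 = 1 and h_i = 0 for 0 ≤ i < 4:
h_5 = -2·1 + -1·0 + 2·0 + 1·0 + -3·0 = -2
h_6 = -2·-2 + -1·1 + 2·0 + 1·0 + -3·0 = 3
h_7 = -2·3 + -1·-2 + 2·1 + 1·0 + -3·0 = -2
h_8 = -2·-2 + -1·3 + 2·-2 + 1·1 + -3·0 = -2
h_9 = -2·-2 + -1·-2 + 2·3 + 1·-2 + -3·1 = 7
h_10 = -2·7 + -1·-2 + 2·-2 + 1·3 + -3·-2 = -7
h_11 = -2·-7 + -1·7 + 2·-2 + 1·-2 + -3·3 = -8
h_12 = -2·-8 + -1·-7 + 2·7 + 1·-2 + -3·-2 = 41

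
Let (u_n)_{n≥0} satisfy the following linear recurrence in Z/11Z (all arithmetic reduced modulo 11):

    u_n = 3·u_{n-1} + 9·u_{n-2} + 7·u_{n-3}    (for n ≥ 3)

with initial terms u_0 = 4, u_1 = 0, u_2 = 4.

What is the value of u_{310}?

10

u_3 = 3·4 + 9·0 + 7·4 = 7
u_4 = 3·7 + 9·4 + 7·0 = 2
u_5 = 3·2 + 9·7 + 7·4 = 9
u_6 = 3·9 + 9·2 + 7·7 = 6
u_7 = 3·6 + 9·9 + 7·2 = 3
u_8 = 3·3 + 9·6 + 7·9 = 5
Continuing the recurrence:
  u_9 = 7;  u_10 = 10;  u_11 = 7;  u_12 = 6;  u_13 = 8;  u_14 = 6
  u_15 = 0;  u_16 = 0;  u_17 = 9;  u_18 = 5;  u_19 = 8;  u_20 = 0
  u_21 = 8;  u_22 = 3;  u_23 = 4;  u_24 = 7;  u_25 = 1;  u_26 = 6
  u_27 = 10;  u_28 = 3;  u_29 = 9;  u_30 = 3;  u_31 = 1;  u_32 = 5
  u_33 = 1;  u_34 = 0;  u_35 = 0;  u_36 = 7;  u_37 = 10;  u_38 = 5
  u_39 = 0;  u_40 = 5;  u_41 = 6;  u_42 = 8;  u_43 = 3;  u_44 = 2
  u_45 = 1;  u_46 = 9;  u_47 = 6;  u_48 = 7;  u_49 = 6;  u_50 = 2
  u_51 = 10;  u_52 = 2;  u_53 = 0;  u_54 = 0;  u_55 = 3;  u_56 = 9
  u_57 = 10;  u_58 = 0;  u_59 = 10;  u_60 = 1;  u_61 = 5;  u_62 = 6
  u_63 = 4;  u_64 = 2;  u_65 = 7;  u_66 = 1;  u_67 = 3;  u_68 = 1
  u_69 = 4;  u_70 = 9;  u_71 = 4;  u_72 = 0;  u_73 = 0;  u_74 = 6
  u_75 = 7;  u_76 = 9;  u_77 = 0;  u_78 = 9;  u_79 = 2;  u_80 = 10
  u_81 = 1;  u_82 = 8;  u_83 = 4;  u_84 = 3;  u_85 = 2;  u_86 = 6
  u_87 = 2;  u_88 = 8;  u_89 = 7;  u_90 = 8;  u_91 = 0;  u_92 = 0
  u_93 = 1;  u_94 = 3;  u_95 = 7;  u_96 = 0;  u_97 = 7;  u_98 = 4
  u_99 = 9;  u_100 = 2;  u_101 = 5;  u_102 = 8;  u_103 = 6;  u_104 = 4
  u_105 = 1;  u_106 = 4;  u_107 = 5;  u_108 = 3;  u_109 = 5;  u_110 = 0
  u_111 = 0;  u_112 = 2;  u_113 = 6;  u_114 = 3;  u_115 = 0;  u_116 = 3
  u_117 = 8;  u_118 = 7;  u_119 = 4;  u_120 = 10;  u_121 = 5;  u_122 = 1
  u_123 = 8;  u_124 = 2;  u_125 = 8;  u_126 = 10;  u_127 = 6;  u_128 = 10
  u_129 = 0;  u_130 = 0;  u_131 = 4;  u_132 = 1;  u_133 = 6;  u_134 = 0
  u_135 = 6;  u_136 = 5;  u_137 = 3;  u_138 = 8;  u_139 = 9;  u_140 = 10
  u_141 = 2;  u_142 = 5;  u_143 = 4;  u_144 = 5;  u_145 = 9;  u_146 = 1
  u_147 = 9;  u_148 = 0;  u_149 = 0;  u_150 = 8;  u_151 = 2;  u_152 = 1
  u_153 = 0;  u_154 = 1;  u_155 = 10;  u_156 = 6;  u_157 = 5;  u_158 = 7
  u_159 = 9;  u_160 = 4;  u_161 = 10;  u_162 = 8;  u_163 = 10;  u_164 = 7
  u_165 = 2;  u_166 = 7;  u_167 = 0;  u_168 = 0;  u_169 = 5;  u_170 = 4
  u_171 = 2;  u_172 = 0;  u_173 = 2;  u_174 = 9;  u_175 = 1;  u_176 = 10
  u_177 = 3;  u_178 = 7;  u_179 = 8;  u_180 = 9;  u_181 = 5;  u_182 = 9
  u_183 = 3;  u_184 = 4;  u_185 = 3;  u_186 = 0;  u_187 = 0;  u_188 = 10
  u_189 = 8;  u_190 = 4;  u_191 = 0;  u_192 = 4;  u_193 = 7;  u_194 = 2
  u_195 = 9;  u_196 = 6;  u_197 = 3;  u_198 = 5;  u_199 = 7;  u_200 = 10
  u_201 = 7;  u_202 = 6;  u_203 = 8;  u_204 = 6;  u_205 = 0;  u_206 = 0
  u_207 = 9;  u_208 = 5;  u_209 = 8;  u_210 = 0;  u_211 = 8;  u_212 = 3
  u_213 = 4;  u_214 = 7;  u_215 = 1;  u_216 = 6;  u_217 = 10;  u_218 = 3
  u_219 = 9;  u_220 = 3;  u_221 = 1;  u_222 = 5;  u_223 = 1;  u_224 = 0
  u_225 = 0;  u_226 = 7;  u_227 = 10;  u_228 = 5;  u_229 = 0;  u_230 = 5
  u_231 = 6;  u_232 = 8;  u_233 = 3;  u_234 = 2;  u_235 = 1;  u_236 = 9
  u_237 = 6;  u_238 = 7;  u_239 = 6;  u_240 = 2;  u_241 = 10;  u_242 = 2
  u_243 = 0;  u_244 = 0;  u_245 = 3;  u_246 = 9;  u_247 = 10;  u_248 = 0
  u_249 = 10;  u_250 = 1;  u_251 = 5;  u_252 = 6;  u_253 = 4;  u_254 = 2
  u_255 = 7;  u_256 = 1;  u_257 = 3;  u_258 = 1;  u_259 = 4;  u_260 = 9
  u_261 = 4;  u_262 = 0;  u_263 = 0;  u_264 = 6;  u_265 = 7;  u_266 = 9
  u_267 = 0;  u_268 = 9;  u_269 = 2;  u_270 = 10;  u_271 = 1;  u_272 = 8
  u_273 = 4;  u_274 = 3;  u_275 = 2;  u_276 = 6;  u_277 = 2;  u_278 = 8
  u_279 = 7;  u_280 = 8;  u_281 = 0;  u_282 = 0;  u_283 = 1;  u_284 = 3
  u_285 = 7;  u_286 = 0;  u_287 = 7;  u_288 = 4;  u_289 = 9;  u_290 = 2
  u_291 = 5;  u_292 = 8;  u_293 = 6;  u_294 = 4;  u_295 = 1;  u_296 = 4
  u_297 = 5;  u_298 = 3;  u_299 = 5;  u_300 = 0;  u_301 = 0;  u_302 = 2
  u_303 = 6;  u_304 = 3;  u_305 = 0;  u_306 = 3;  u_307 = 8;  u_308 = 7
u_309 = 3·7 + 9·8 + 7·3 = 4
u_310 = 3·4 + 9·7 + 7·8 = 10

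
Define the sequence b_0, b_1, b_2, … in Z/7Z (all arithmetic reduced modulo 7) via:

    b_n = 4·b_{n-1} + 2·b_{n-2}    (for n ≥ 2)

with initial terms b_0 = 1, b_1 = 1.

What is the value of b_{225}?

b_2 = 4·1 + 2·1 = 6
b_3 = 4·6 + 2·1 = 5
b_4 = 4·5 + 2·6 = 4
b_5 = 4·4 + 2·5 = 5
b_6 = 4·5 + 2·4 = 0
b_7 = 4·0 + 2·5 = 3
b_8 = 4·3 + 2·0 = 5
b_9 = 4·5 + 2·3 = 5
b_10 = 4·5 + 2·5 = 2
b_11 = 4·2 + 2·5 = 4
b_12 = 4·4 + 2·2 = 6
b_13 = 4·6 + 2·4 = 4
b_14 = 4·4 + 2·6 = 0
b_15 = 4·0 + 2·4 = 1
b_16 = 4·1 + 2·0 = 4
b_17 = 4·4 + 2·1 = 4
b_18 = 4·4 + 2·4 = 3
b_19 = 4·3 + 2·4 = 6
b_20 = 4·6 + 2·3 = 2
b_21 = 4·2 + 2·6 = 6
b_22 = 4·6 + 2·2 = 0
b_23 = 4·0 + 2·6 = 5
b_24 = 4·5 + 2·0 = 6
b_25 = 4·6 + 2·5 = 6
b_26 = 4·6 + 2·6 = 1
b_27 = 4·1 + 2·6 = 2
b_28 = 4·2 + 2·1 = 3
b_29 = 4·3 + 2·2 = 2
b_30 = 4·2 + 2·3 = 0
b_31 = 4·0 + 2·2 = 4
b_32 = 4·4 + 2·0 = 2
b_33 = 4·2 + 2·4 = 2
b_34 = 4·2 + 2·2 = 5
b_35 = 4·5 + 2·2 = 3
b_36 = 4·3 + 2·5 = 1
b_37 = 4·1 + 2·3 = 3
b_38 = 4·3 + 2·1 = 0
b_39 = 4·0 + 2·3 = 6
b_40 = 4·6 + 2·0 = 3
b_41 = 4·3 + 2·6 = 3
b_42 = 4·3 + 2·3 = 4
b_43 = 4·4 + 2·3 = 1
b_44 = 4·1 + 2·4 = 5
b_45 = 4·5 + 2·1 = 1
b_46 = 4·1 + 2·5 = 0
b_47 = 4·0 + 2·1 = 2
b_48 = 4·2 + 2·0 = 1
b_49 = 4·1 + 2·2 = 1
(b_48, b_49) = (1, 1) = (b_0, b_1), so the sequence has period 48.
225 ≡ 33 (mod 48), hence b_225 = b_33 = 2.

2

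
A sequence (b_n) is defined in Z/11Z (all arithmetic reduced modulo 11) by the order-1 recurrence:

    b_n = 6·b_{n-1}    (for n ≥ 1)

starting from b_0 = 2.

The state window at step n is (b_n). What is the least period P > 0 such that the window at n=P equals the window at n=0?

n=0: window = (2)
n=1: window = (1)
n=2: window = (6)
n=3: window = (3)
n=4: window = (7)
n=5: window = (9)
n=6: window = (10)
n=7: window = (5)
n=8: window = (8)
n=9: window = (4)
n=10: window = (2)
window at n=10 equals window at n=0 → period = 10

10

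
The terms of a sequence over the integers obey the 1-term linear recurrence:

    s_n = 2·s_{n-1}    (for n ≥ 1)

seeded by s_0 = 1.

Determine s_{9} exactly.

s_1 = 2·1 = 2
s_2 = 2·2 = 4
s_3 = 2·4 = 8
s_4 = 2·8 = 16
s_5 = 2·16 = 32
s_6 = 2·32 = 64
s_7 = 2·64 = 128
s_8 = 2·128 = 256
s_9 = 2·256 = 512

512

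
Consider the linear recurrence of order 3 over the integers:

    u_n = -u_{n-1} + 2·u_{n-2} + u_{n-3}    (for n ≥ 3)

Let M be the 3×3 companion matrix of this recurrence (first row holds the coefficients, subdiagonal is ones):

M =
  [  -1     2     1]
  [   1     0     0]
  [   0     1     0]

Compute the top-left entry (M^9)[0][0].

(M^9)[0][0] is the top entry after applying M 9 times to the unit state (1, 0, 0). Equivalently it is h_{11} for the auxiliary sequence (h_n) obeying the same recurrence with h_2 = 1 and h_i = 0 for 0 ≤ i < 2:
h_3 = -1·1 + 2·0 + 1·0 = -1
h_4 = -1·-1 + 2·1 + 1·0 = 3
h_5 = -1·3 + 2·-1 + 1·1 = -4
h_6 = -1·-4 + 2·3 + 1·-1 = 9
h_7 = -1·9 + 2·-4 + 1·3 = -14
h_8 = -1·-14 + 2·9 + 1·-4 = 28
h_9 = -1·28 + 2·-14 + 1·9 = -47
h_10 = -1·-47 + 2·28 + 1·-14 = 89
h_11 = -1·89 + 2·-47 + 1·28 = -155

-155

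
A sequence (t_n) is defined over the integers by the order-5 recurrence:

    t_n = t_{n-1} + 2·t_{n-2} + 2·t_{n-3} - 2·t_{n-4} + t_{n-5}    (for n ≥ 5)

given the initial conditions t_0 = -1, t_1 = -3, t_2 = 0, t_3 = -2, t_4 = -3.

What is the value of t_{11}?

t_5 = 1·-3 + 2·-2 + 2·0 + -2·-3 + 1·-1 = -2
t_6 = 1·-2 + 2·-3 + 2·-2 + -2·0 + 1·-3 = -15
t_7 = 1·-15 + 2·-2 + 2·-3 + -2·-2 + 1·0 = -21
t_8 = 1·-21 + 2·-15 + 2·-2 + -2·-3 + 1·-2 = -51
t_9 = 1·-51 + 2·-21 + 2·-15 + -2·-2 + 1·-3 = -122
t_10 = 1·-122 + 2·-51 + 2·-21 + -2·-15 + 1·-2 = -238
t_11 = 1·-238 + 2·-122 + 2·-51 + -2·-21 + 1·-15 = -557

-557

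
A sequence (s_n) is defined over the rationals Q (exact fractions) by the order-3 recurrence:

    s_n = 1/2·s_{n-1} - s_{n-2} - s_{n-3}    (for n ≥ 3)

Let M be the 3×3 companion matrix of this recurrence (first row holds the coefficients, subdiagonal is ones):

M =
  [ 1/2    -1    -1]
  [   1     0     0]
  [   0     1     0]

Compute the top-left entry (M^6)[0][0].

237/64

(M^6)[0][0] is the top entry after applying M 6 times to the unit state (1, 0, 0). Equivalently it is h_{8} for the auxiliary sequence (h_n) obeying the same recurrence with h_2 = 1 and h_i = 0 for 0 ≤ i < 2:
h_3 = 1/2·1 + -1·0 + -1·0 = 1/2
h_4 = 1/2·1/2 + -1·1 + -1·0 = -3/4
h_5 = 1/2·-3/4 + -1·1/2 + -1·1 = -15/8
h_6 = 1/2·-15/8 + -1·-3/4 + -1·1/2 = -11/16
h_7 = 1/2·-11/16 + -1·-15/8 + -1·-3/4 = 73/32
h_8 = 1/2·73/32 + -1·-11/16 + -1·-15/8 = 237/64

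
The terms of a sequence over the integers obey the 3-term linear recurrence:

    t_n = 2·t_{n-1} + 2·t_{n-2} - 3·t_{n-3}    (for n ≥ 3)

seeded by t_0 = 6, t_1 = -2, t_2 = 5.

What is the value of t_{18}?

t_3 = 2·5 + 2·-2 + -3·6 = -12
t_4 = 2·-12 + 2·5 + -3·-2 = -8
t_5 = 2·-8 + 2·-12 + -3·5 = -55
t_6 = 2·-55 + 2·-8 + -3·-12 = -90
t_7 = 2·-90 + 2·-55 + -3·-8 = -266
t_8 = 2·-266 + 2·-90 + -3·-55 = -547
t_9 = 2·-547 + 2·-266 + -3·-90 = -1356
t_10 = 2·-1356 + 2·-547 + -3·-266 = -3008
t_11 = 2·-3008 + 2·-1356 + -3·-547 = -7087
t_12 = 2·-7087 + 2·-3008 + -3·-1356 = -16122
t_13 = 2·-16122 + 2·-7087 + -3·-3008 = -37394
t_14 = 2·-37394 + 2·-16122 + -3·-7087 = -85771
t_15 = 2·-85771 + 2·-37394 + -3·-16122 = -197964
t_16 = 2·-197964 + 2·-85771 + -3·-37394 = -455288
t_17 = 2·-455288 + 2·-197964 + -3·-85771 = -1049191
t_18 = 2·-1049191 + 2·-455288 + -3·-197964 = -2415066

-2415066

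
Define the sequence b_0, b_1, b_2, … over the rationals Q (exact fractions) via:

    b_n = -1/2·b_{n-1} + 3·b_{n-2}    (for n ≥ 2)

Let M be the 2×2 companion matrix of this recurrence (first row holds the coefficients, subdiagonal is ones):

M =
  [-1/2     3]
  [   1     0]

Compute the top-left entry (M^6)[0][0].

(M^6)[0][0] is the top entry after applying M 6 times to the unit state (1, 0). Equivalently it is h_{7} for the auxiliary sequence (h_n) obeying the same recurrence with h_1 = 1 and h_i = 0 for 0 ≤ i < 1:
h_2 = -1/2·1 + 3·0 = -1/2
h_3 = -1/2·-1/2 + 3·1 = 13/4
h_4 = -1/2·13/4 + 3·-1/2 = -25/8
h_5 = -1/2·-25/8 + 3·13/4 = 181/16
h_6 = -1/2·181/16 + 3·-25/8 = -481/32
h_7 = -1/2·-481/32 + 3·181/16 = 2653/64

2653/64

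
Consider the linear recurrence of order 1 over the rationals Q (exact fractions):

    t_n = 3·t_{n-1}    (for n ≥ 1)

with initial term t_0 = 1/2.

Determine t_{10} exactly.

59049/2

t_1 = 3·1/2 = 3/2
t_2 = 3·3/2 = 9/2
t_3 = 3·9/2 = 27/2
t_4 = 3·27/2 = 81/2
t_5 = 3·81/2 = 243/2
t_6 = 3·243/2 = 729/2
t_7 = 3·729/2 = 2187/2
t_8 = 3·2187/2 = 6561/2
t_9 = 3·6561/2 = 19683/2
t_10 = 3·19683/2 = 59049/2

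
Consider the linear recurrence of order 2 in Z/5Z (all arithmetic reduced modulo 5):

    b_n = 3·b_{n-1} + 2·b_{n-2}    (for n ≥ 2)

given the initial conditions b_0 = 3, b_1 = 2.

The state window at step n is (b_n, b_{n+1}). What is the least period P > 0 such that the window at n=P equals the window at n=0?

n=0: window = (3, 2)
n=1: window = (2, 2)
n=2: window = (2, 0)
n=3: window = (0, 4)
n=4: window = (4, 2)
n=5: window = (2, 4)
n=6: window = (4, 1)
n=7: window = (1, 1)
n=8: window = (1, 0)
n=9: window = (0, 2)
n=10: window = (2, 1)
n=11: window = (1, 2)
n=12: window = (2, 3)
n=13: window = (3, 3)
n=14: window = (3, 0)
n=15: window = (0, 1)
n=16: window = (1, 3)
n=17: window = (3, 1)
n=18: window = (1, 4)
n=19: window = (4, 4)
n=20: window = (4, 0)
n=21: window = (0, 3)
n=22: window = (3, 4)
n=23: window = (4, 3)
n=24: window = (3, 2)
window at n=24 equals window at n=0 → period = 24

24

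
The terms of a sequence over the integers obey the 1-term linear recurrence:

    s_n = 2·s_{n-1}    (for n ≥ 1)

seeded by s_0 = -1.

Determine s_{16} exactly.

-65536

s_1 = 2·-1 = -2
s_2 = 2·-2 = -4
s_3 = 2·-4 = -8
s_4 = 2·-8 = -16
s_5 = 2·-16 = -32
s_6 = 2·-32 = -64
s_7 = 2·-64 = -128
s_8 = 2·-128 = -256
s_9 = 2·-256 = -512
s_10 = 2·-512 = -1024
s_11 = 2·-1024 = -2048
s_12 = 2·-2048 = -4096
s_13 = 2·-4096 = -8192
s_14 = 2·-8192 = -16384
s_15 = 2·-16384 = -32768
s_16 = 2·-32768 = -65536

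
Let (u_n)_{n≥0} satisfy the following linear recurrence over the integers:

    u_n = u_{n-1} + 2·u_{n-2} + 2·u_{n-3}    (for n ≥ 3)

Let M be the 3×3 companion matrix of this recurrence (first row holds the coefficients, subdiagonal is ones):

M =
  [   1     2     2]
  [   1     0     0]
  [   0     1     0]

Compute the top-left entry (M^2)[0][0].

3

(M^2)[0][0] is the top entry after applying M 2 times to the unit state (1, 0, 0). Equivalently it is h_{4} for the auxiliary sequence (h_n) obeying the same recurrence with h_2 = 1 and h_i = 0 for 0 ≤ i < 2:
h_3 = 1·1 + 2·0 + 2·0 = 1
h_4 = 1·1 + 2·1 + 2·0 = 3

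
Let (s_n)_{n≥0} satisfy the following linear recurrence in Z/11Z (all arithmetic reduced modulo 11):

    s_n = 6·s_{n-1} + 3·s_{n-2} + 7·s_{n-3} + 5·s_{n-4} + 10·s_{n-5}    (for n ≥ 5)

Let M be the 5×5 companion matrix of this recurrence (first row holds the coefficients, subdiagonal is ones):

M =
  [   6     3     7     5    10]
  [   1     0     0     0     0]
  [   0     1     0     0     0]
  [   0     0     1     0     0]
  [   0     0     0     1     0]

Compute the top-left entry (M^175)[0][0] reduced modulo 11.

5

(M^175)[0][0] is the top entry after applying M 175 times to the unit state (1, 0, 0, 0, 0). Equivalently it is h_{179} for the auxiliary sequence (h_n) obeying the same recurrence with h_4 = 1 and h_i = 0 for 0 ≤ i < 4:
h_5 = 6·1 + 3·0 + 7·0 + 5·0 + 10·0 = 6
h_6 = 6·6 + 3·1 + 7·0 + 5·0 + 10·0 = 6
h_7 = 6·6 + 3·6 + 7·1 + 5·0 + 10·0 = 6
h_8 = 6·6 + 3·6 + 7·6 + 5·1 + 10·0 = 2
h_9 = 6·2 + 3·6 + 7·6 + 5·6 + 10·1 = 2
h_10 = 6·2 + 3·2 + 7·6 + 5·6 + 10·6 = 7
Continuing the recurrence:
  h_11 = 9;  h_12 = 5;  h_13 = 4;  h_14 = 3;  h_15 = 4;  h_16 = 0
  h_17 = 4;  h_18 = 8;  h_19 = 0;  h_20 = 4;  h_21 = 1;  h_22 = 10
  h_23 = 6;  h_24 = 5;  h_25 = 9;  h_26 = 6;  h_27 = 8;  h_28 = 5
  h_29 = 4;  h_30 = 6;  h_31 = 7;  h_32 = 6;  h_33 = 4;  h_34 = 7
  h_35 = 4;  h_36 = 8;  h_37 = 2;  h_38 = 7;  h_39 = 7;  h_40 = 3
  h_41 = 2;  h_42 = 4;  h_43 = 2;  h_44 = 2;  h_45 = 9;  h_46 = 4
  h_47 = 5;  h_48 = 3;  h_49 = 5;  h_50 = 8;  h_51 = 6;  h_52 = 6
  h_53 = 0;  h_54 = 7;  h_55 = 7;  h_56 = 10;  h_57 = 3;  h_58 = 0
  h_59 = 8;  h_60 = 2;  h_61 = 8;  h_62 = 8;  h_63 = 5;  h_64 = 2
  h_65 = 0;  h_66 = 7;  h_67 = 7;  h_68 = 2;  h_69 = 3;  h_70 = 9
  h_71 = 6;  h_72 = 10;  h_73 = 0;  h_74 = 4;  h_75 = 5;  h_76 = 9
  h_77 = 10;  h_78 = 10;  h_79 = 9;  h_80 = 7;  h_81 = 4;  h_82 = 5
  h_83 = 5;  h_84 = 0;  h_85 = 8;  h_86 = 5;  h_87 = 8;  h_88 = 4
  h_89 = 2;  h_90 = 9;  h_91 = 2;  h_92 = 10;  h_93 = 3;  h_94 = 6
  h_95 = 6;  h_96 = 2;  h_97 = 0;  h_98 = 9;  h_99 = 4;  h_100 = 0
  h_101 = 7;  h_102 = 5;  h_103 = 7;  h_104 = 3;  h_105 = 10;  h_106 = 4
  h_107 = 6;  h_108 = 5;  h_109 = 2;  h_110 = 2;  h_111 = 2;  h_112 = 7
  h_113 = 1;  h_114 = 5;  h_115 = 2;  h_116 = 1;  h_117 = 1;  h_118 = 3
  h_119 = 0;  h_120 = 8;  h_121 = 7;  h_122 = 3;  h_123 = 4;  h_124 = 1
  h_125 = 0;  h_126 = 6;  h_127 = 5;  h_128 = 5;  h_129 = 9;  h_130 = 2
  h_131 = 5;  h_132 = 9;  h_133 = 2;  h_134 = 9;  h_135 = 3;  h_136 = 0
  h_137 = 7;  h_138 = 7;  h_139 = 3;  h_140 = 8;  h_141 = 9;  h_142 = 6
  h_143 = 6;  h_144 = 0;  h_145 = 9;  h_146 = 7;  h_147 = 5;  h_148 = 9
  h_149 = 9;  h_150 = 10;  h_151 = 3;  h_152 = 8;  h_153 = 9;  h_154 = 8
  h_155 = 4;  h_156 = 5;  h_157 = 3;  h_158 = 4;  h_159 = 3;  h_160 = 6
  h_161 = 6;  h_162 = 4;  h_163 = 7;  h_164 = 2;  h_165 = 8;  h_166 = 7
  h_167 = 1;  h_168 = 9;  h_169 = 1;  h_170 = 1;  h_171 = 4;  h_172 = 1
  h_173 = 10;  h_174 = 7;  h_175 = 10;  h_176 = 9;  h_177 = 6
h_178 = 6·6 + 3·9 + 7·10 + 5·7 + 10·10 = 4
h_179 = 6·4 + 3·6 + 7·9 + 5·10 + 10·7 = 5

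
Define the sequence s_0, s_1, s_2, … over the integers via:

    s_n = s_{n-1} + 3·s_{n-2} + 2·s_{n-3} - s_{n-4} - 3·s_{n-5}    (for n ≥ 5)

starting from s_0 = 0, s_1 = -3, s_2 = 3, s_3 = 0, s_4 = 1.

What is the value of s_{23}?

65126340

s_5 = 1·1 + 3·0 + 2·3 + -1·-3 + -3·0 = 10
s_6 = 1·10 + 3·1 + 2·0 + -1·3 + -3·-3 = 19
s_7 = 1·19 + 3·10 + 2·1 + -1·0 + -3·3 = 42
s_8 = 1·42 + 3·19 + 2·10 + -1·1 + -3·0 = 118
s_9 = 1·118 + 3·42 + 2·19 + -1·10 + -3·1 = 269
s_10 = 1·269 + 3·118 + 2·42 + -1·19 + -3·10 = 658
s_11 = 1·658 + 3·269 + 2·118 + -1·42 + -3·19 = 1602
s_12 = 1·1602 + 3·658 + 2·269 + -1·118 + -3·42 = 3870
s_13 = 1·3870 + 3·1602 + 2·658 + -1·269 + -3·118 = 9369
s_14 = 1·9369 + 3·3870 + 2·1602 + -1·658 + -3·269 = 22718
s_15 = 1·22718 + 3·9369 + 2·3870 + -1·1602 + -3·658 = 54989
s_16 = 1·54989 + 3·22718 + 2·9369 + -1·3870 + -3·1602 = 133205
s_17 = 1·133205 + 3·54989 + 2·22718 + -1·9369 + -3·3870 = 322629
s_18 = 1·322629 + 3·133205 + 2·54989 + -1·22718 + -3·9369 = 781397
s_19 = 1·781397 + 3·322629 + 2·133205 + -1·54989 + -3·22718 = 1892551
s_20 = 1·1892551 + 3·781397 + 2·322629 + -1·133205 + -3·54989 = 4583828
s_21 = 1·4583828 + 3·1892551 + 2·781397 + -1·322629 + -3·133205 = 11102031
s_22 = 1·11102031 + 3·4583828 + 2·1892551 + -1·781397 + -3·322629 = 26889333
s_23 = 1·26889333 + 3·11102031 + 2·4583828 + -1·1892551 + -3·781397 = 65126340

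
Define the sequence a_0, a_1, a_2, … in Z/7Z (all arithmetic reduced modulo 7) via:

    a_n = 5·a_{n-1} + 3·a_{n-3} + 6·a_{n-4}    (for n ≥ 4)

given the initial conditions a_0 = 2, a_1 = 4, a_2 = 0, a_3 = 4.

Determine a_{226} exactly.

a_4 = 5·4 + 0·0 + 3·4 + 6·2 = 2
a_5 = 5·2 + 0·4 + 3·0 + 6·4 = 6
a_6 = 5·6 + 0·2 + 3·4 + 6·0 = 0
a_7 = 5·0 + 0·6 + 3·2 + 6·4 = 2
a_8 = 5·2 + 0·0 + 3·6 + 6·2 = 5
a_9 = 5·5 + 0·2 + 3·0 + 6·6 = 5
a_10 = 5·5 + 0·5 + 3·2 + 6·0 = 3
a_11 = 5·3 + 0·5 + 3·5 + 6·2 = 0
a_12 = 5·0 + 0·3 + 3·5 + 6·5 = 3
a_13 = 5·3 + 0·0 + 3·3 + 6·5 = 5
a_14 = 5·5 + 0·3 + 3·0 + 6·3 = 1
a_15 = 5·1 + 0·5 + 3·3 + 6·0 = 0
a_16 = 5·0 + 0·1 + 3·5 + 6·3 = 5
a_17 = 5·5 + 0·0 + 3·1 + 6·5 = 2
a_18 = 5·2 + 0·5 + 3·0 + 6·1 = 2
a_19 = 5·2 + 0·2 + 3·5 + 6·0 = 4
a_20 = 5·4 + 0·2 + 3·2 + 6·5 = 0
a_21 = 5·0 + 0·4 + 3·2 + 6·2 = 4
(a_18, a_19, a_20, a_21) = (2, 4, 0, 4) = (a_0, a_1, a_2, a_3), so the sequence has period 18.
226 ≡ 10 (mod 18), hence a_226 = a_10 = 3.

3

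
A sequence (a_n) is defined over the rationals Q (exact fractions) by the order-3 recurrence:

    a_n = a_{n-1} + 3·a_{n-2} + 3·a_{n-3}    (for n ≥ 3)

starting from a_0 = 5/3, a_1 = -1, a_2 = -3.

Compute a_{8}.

-457

a_3 = 1·-3 + 3·-1 + 3·5/3 = -1
a_4 = 1·-1 + 3·-3 + 3·-1 = -13
a_5 = 1·-13 + 3·-1 + 3·-3 = -25
a_6 = 1·-25 + 3·-13 + 3·-1 = -67
a_7 = 1·-67 + 3·-25 + 3·-13 = -181
a_8 = 1·-181 + 3·-67 + 3·-25 = -457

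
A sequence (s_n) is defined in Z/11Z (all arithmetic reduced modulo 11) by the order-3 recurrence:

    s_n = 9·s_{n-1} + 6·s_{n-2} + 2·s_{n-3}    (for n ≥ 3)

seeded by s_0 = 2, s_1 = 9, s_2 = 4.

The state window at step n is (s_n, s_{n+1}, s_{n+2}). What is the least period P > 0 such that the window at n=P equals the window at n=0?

n=0: window = (2, 9, 4)
n=1: window = (9, 4, 6)
n=2: window = (4, 6, 8)
n=3: window = (6, 8, 6)
n=4: window = (8, 6, 4)
n=5: window = (6, 4, 0)
n=6: window = (4, 0, 3)
n=7: window = (0, 3, 2)
n=8: window = (3, 2, 3)
n=9: window = (2, 3, 1)
n=10: window = (3, 1, 9)
n=11: window = (1, 9, 5)
n=12: window = (9, 5, 2)
n=13: window = (5, 2, 0)
n=14: window = (2, 0, 0)
n=15: window = (0, 0, 4)
n=16: window = (0, 4, 3)
n=17: window = (4, 3, 7)
n=18: window = (3, 7, 1)
n=19: window = (7, 1, 2)
n=20: window = (1, 2, 5)
n=21: window = (2, 5, 4)
n=22: window = (5, 4, 4)
n=23: window = (4, 4, 4)
n=24: window = (4, 4, 2)
n=25: window = (4, 2, 6)
n=26: window = (2, 6, 8)
n=27: window = (6, 8, 2)
n=28: window = (8, 2, 1)
n=29: window = (2, 1, 4)
n=30: window = (1, 4, 2)
n=31: window = (4, 2, 0)
n=32: window = (2, 0, 9)
n=33: window = (0, 9, 8)
n=34: window = (9, 8, 5)
n=35: window = (8, 5, 1)
n=36: window = (5, 1, 0)
n=37: window = (1, 0, 5)
n=38: window = (0, 5, 3)
n=39: window = (5, 3, 2)
n=40: window = (3, 2, 2)
…
n=118: window = (8, 5, 2)
n=119: window = (5, 2, 9)
n=120: window = (2, 9, 4)
window at n=120 equals window at n=0 → period = 120

120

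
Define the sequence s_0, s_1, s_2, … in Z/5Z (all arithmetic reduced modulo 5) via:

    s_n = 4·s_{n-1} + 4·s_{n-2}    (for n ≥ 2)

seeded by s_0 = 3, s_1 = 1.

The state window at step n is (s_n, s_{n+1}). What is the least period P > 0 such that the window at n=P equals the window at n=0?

3

n=0: window = (3, 1)
n=1: window = (1, 1)
n=2: window = (1, 3)
n=3: window = (3, 1)
window at n=3 equals window at n=0 → period = 3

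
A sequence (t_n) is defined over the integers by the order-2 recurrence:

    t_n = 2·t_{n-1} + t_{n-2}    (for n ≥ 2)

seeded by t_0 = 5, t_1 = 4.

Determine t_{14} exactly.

t_2 = 2·4 + 1·5 = 13
t_3 = 2·13 + 1·4 = 30
t_4 = 2·30 + 1·13 = 73
t_5 = 2·73 + 1·30 = 176
t_6 = 2·176 + 1·73 = 425
t_7 = 2·425 + 1·176 = 1026
t_8 = 2·1026 + 1·425 = 2477
t_9 = 2·2477 + 1·1026 = 5980
t_10 = 2·5980 + 1·2477 = 14437
t_11 = 2·14437 + 1·5980 = 34854
t_12 = 2·34854 + 1·14437 = 84145
t_13 = 2·84145 + 1·34854 = 203144
t_14 = 2·203144 + 1·84145 = 490433

490433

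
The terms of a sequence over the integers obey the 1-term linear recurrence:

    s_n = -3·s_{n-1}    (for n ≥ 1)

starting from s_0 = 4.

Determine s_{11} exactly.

-708588

s_1 = -3·4 = -12
s_2 = -3·-12 = 36
s_3 = -3·36 = -108
s_4 = -3·-108 = 324
s_5 = -3·324 = -972
s_6 = -3·-972 = 2916
s_7 = -3·2916 = -8748
s_8 = -3·-8748 = 26244
s_9 = -3·26244 = -78732
s_10 = -3·-78732 = 236196
s_11 = -3·236196 = -708588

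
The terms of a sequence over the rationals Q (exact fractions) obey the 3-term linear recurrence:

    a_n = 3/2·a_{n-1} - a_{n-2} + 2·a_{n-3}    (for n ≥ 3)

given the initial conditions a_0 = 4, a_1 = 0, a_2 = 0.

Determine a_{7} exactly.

85/2

a_3 = 3/2·0 + -1·0 + 2·4 = 8
a_4 = 3/2·8 + -1·0 + 2·0 = 12
a_5 = 3/2·12 + -1·8 + 2·0 = 10
a_6 = 3/2·10 + -1·12 + 2·8 = 19
a_7 = 3/2·19 + -1·10 + 2·12 = 85/2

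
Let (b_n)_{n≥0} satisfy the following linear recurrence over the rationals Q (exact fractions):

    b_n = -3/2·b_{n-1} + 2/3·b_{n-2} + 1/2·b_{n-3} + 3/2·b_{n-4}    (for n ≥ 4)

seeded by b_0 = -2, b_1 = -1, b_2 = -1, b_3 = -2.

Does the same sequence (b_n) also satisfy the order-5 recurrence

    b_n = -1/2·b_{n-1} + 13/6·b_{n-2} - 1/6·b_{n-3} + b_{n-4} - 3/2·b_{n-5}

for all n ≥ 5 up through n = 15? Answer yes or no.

Terms b_0..b_15: -2, -1, -1, -2, -7/6, -19/12, -65/72, -473/144, 1541/864, -13291/1728, 100879/10368, -492641/20736, 5095181/124416, -20886979/248832, 232799047/1492992, -910761257/2985984
n=5: candidate gives -19/12, actual b_5 = -19/12 ✓
n=6: candidate gives -65/72, actual b_6 = -65/72 ✓
n=7: candidate gives -473/144, actual b_7 = -473/144 ✓
n=8: candidate gives 1541/864, actual b_8 = 1541/864 ✓
n=9: candidate gives -13291/1728, actual b_9 = -13291/1728 ✓
n=10: candidate gives 100879/10368, actual b_10 = 100879/10368 ✓
n=11: candidate gives -492641/20736, actual b_11 = -492641/20736 ✓
n=12: candidate gives 5095181/124416, actual b_12 = 5095181/124416 ✓
n=13: candidate gives -20886979/248832, actual b_13 = -20886979/248832 ✓
n=14: candidate gives 232799047/1492992, actual b_14 = 232799047/1492992 ✓
n=15: candidate gives -910761257/2985984, actual b_15 = -910761257/2985984 ✓

yes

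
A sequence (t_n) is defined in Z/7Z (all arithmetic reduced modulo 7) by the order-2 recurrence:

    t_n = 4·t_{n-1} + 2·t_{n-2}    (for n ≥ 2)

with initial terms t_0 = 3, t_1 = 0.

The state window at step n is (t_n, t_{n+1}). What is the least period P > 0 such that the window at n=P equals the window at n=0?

48

n=0: window = (3, 0)
n=1: window = (0, 6)
n=2: window = (6, 3)
n=3: window = (3, 3)
n=4: window = (3, 4)
n=5: window = (4, 1)
n=6: window = (1, 5)
n=7: window = (5, 1)
n=8: window = (1, 0)
n=9: window = (0, 2)
n=10: window = (2, 1)
n=11: window = (1, 1)
n=12: window = (1, 6)
n=13: window = (6, 5)
n=14: window = (5, 4)
n=15: window = (4, 5)
n=16: window = (5, 0)
n=17: window = (0, 3)
n=18: window = (3, 5)
n=19: window = (5, 5)
n=20: window = (5, 2)
n=21: window = (2, 4)
n=22: window = (4, 6)
n=23: window = (6, 4)
n=24: window = (4, 0)
n=25: window = (0, 1)
n=26: window = (1, 4)
n=27: window = (4, 4)
n=28: window = (4, 3)
n=29: window = (3, 6)
n=30: window = (6, 2)
n=31: window = (2, 6)
n=32: window = (6, 0)
n=33: window = (0, 5)
n=34: window = (5, 6)
n=35: window = (6, 6)
n=36: window = (6, 1)
n=37: window = (1, 2)
n=38: window = (2, 3)
n=39: window = (3, 2)
n=40: window = (2, 0)
…
n=46: window = (3, 1)
n=47: window = (1, 3)
n=48: window = (3, 0)
window at n=48 equals window at n=0 → period = 48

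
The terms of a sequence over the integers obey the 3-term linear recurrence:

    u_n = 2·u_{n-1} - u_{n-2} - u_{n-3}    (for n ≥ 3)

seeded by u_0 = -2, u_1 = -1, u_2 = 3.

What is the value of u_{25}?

40652

u_3 = 2·3 + -1·-1 + -1·-2 = 9
u_4 = 2·9 + -1·3 + -1·-1 = 16
u_5 = 2·16 + -1·9 + -1·3 = 20
u_6 = 2·20 + -1·16 + -1·9 = 15
u_7 = 2·15 + -1·20 + -1·16 = -6
u_8 = 2·-6 + -1·15 + -1·20 = -47
u_9 = 2·-47 + -1·-6 + -1·15 = -103
u_10 = 2·-103 + -1·-47 + -1·-6 = -153
u_11 = 2·-153 + -1·-103 + -1·-47 = -156
u_12 = 2·-156 + -1·-153 + -1·-103 = -56
u_13 = 2·-56 + -1·-156 + -1·-153 = 197
u_14 = 2·197 + -1·-56 + -1·-156 = 606
u_15 = 2·606 + -1·197 + -1·-56 = 1071
u_16 = 2·1071 + -1·606 + -1·197 = 1339
u_17 = 2·1339 + -1·1071 + -1·606 = 1001
u_18 = 2·1001 + -1·1339 + -1·1071 = -408
u_19 = 2·-408 + -1·1001 + -1·1339 = -3156
u_20 = 2·-3156 + -1·-408 + -1·1001 = -6905
u_21 = 2·-6905 + -1·-3156 + -1·-408 = -10246
u_22 = 2·-10246 + -1·-6905 + -1·-3156 = -10431
u_23 = 2·-10431 + -1·-10246 + -1·-6905 = -3711
u_24 = 2·-3711 + -1·-10431 + -1·-10246 = 13255
u_25 = 2·13255 + -1·-3711 + -1·-10431 = 40652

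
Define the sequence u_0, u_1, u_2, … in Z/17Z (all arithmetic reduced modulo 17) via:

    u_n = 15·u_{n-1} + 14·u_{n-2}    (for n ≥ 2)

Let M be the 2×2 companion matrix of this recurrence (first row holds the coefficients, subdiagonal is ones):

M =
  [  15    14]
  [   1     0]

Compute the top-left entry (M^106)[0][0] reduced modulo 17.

9

(M^106)[0][0] is the top entry after applying M 106 times to the unit state (1, 0). Equivalently it is h_{107} for the auxiliary sequence (h_n) obeying the same recurrence with h_1 = 1 and h_i = 0 for 0 ≤ i < 1:
h_2 = 15·1 + 14·0 = 15
h_3 = 15·15 + 14·1 = 1
h_4 = 15·1 + 14·15 = 4
h_5 = 15·4 + 14·1 = 6
h_6 = 15·6 + 14·4 = 10
h_7 = 15·10 + 14·6 = 13
h_8 = 15·13 + 14·10 = 12
h_9 = 15·12 + 14·13 = 5
h_10 = 15·5 + 14·12 = 5
h_11 = 15·5 + 14·5 = 9
h_12 = 15·9 + 14·5 = 1
h_13 = 15·1 + 14·9 = 5
h_14 = 15·5 + 14·1 = 4
h_15 = 15·4 + 14·5 = 11
h_16 = 15·11 + 14·4 = 0
h_17 = 15·0 + 14·11 = 1
(h_16, h_17) = (0, 1) = (h_0, h_1), so the sequence has period 16.
107 ≡ 11 (mod 16), hence h_107 = h_11 = 9.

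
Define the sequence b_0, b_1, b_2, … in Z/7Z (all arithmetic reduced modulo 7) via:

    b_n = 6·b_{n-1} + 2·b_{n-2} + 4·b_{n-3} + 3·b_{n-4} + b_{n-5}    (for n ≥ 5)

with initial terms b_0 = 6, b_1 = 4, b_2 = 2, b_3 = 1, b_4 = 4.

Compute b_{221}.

2

b_5 = 6·4 + 2·1 + 4·2 + 3·4 + 1·6 = 3
b_6 = 6·3 + 2·4 + 4·1 + 3·2 + 1·4 = 5
b_7 = 6·5 + 2·3 + 4·4 + 3·1 + 1·2 = 1
b_8 = 6·1 + 2·5 + 4·3 + 3·4 + 1·1 = 6
b_9 = 6·6 + 2·1 + 4·5 + 3·3 + 1·4 = 1
b_10 = 6·1 + 2·6 + 4·1 + 3·5 + 1·3 = 5
b_11 = 6·5 + 2·1 + 4·6 + 3·1 + 1·5 = 1
b_12 = 6·1 + 2·5 + 4·1 + 3·6 + 1·1 = 4
b_13 = 6·4 + 2·1 + 4·5 + 3·1 + 1·6 = 6
b_14 = 6·6 + 2·4 + 4·1 + 3·5 + 1·1 = 1
b_15 = 6·1 + 2·6 + 4·4 + 3·1 + 1·5 = 0
b_16 = 6·0 + 2·1 + 4·6 + 3·4 + 1·1 = 4
b_17 = 6·4 + 2·0 + 4·1 + 3·6 + 1·4 = 1
b_18 = 6·1 + 2·4 + 4·0 + 3·1 + 1·6 = 2
b_19 = 6·2 + 2·1 + 4·4 + 3·0 + 1·1 = 3
b_20 = 6·3 + 2·2 + 4·1 + 3·4 + 1·0 = 3
b_21 = 6·3 + 2·3 + 4·2 + 3·1 + 1·4 = 4
b_22 = 6·4 + 2·3 + 4·3 + 3·2 + 1·1 = 0
b_23 = 6·0 + 2·4 + 4·3 + 3·3 + 1·2 = 3
b_24 = 6·3 + 2·0 + 4·4 + 3·3 + 1·3 = 4
b_25 = 6·4 + 2·3 + 4·0 + 3·4 + 1·3 = 3
b_26 = 6·3 + 2·4 + 4·3 + 3·0 + 1·4 = 0
b_27 = 6·0 + 2·3 + 4·4 + 3·3 + 1·0 = 3
b_28 = 6·3 + 2·0 + 4·3 + 3·4 + 1·3 = 3
b_29 = 6·3 + 2·3 + 4·0 + 3·3 + 1·4 = 2
b_30 = 6·2 + 2·3 + 4·3 + 3·0 + 1·3 = 5
b_31 = 6·5 + 2·2 + 4·3 + 3·3 + 1·0 = 6
b_32 = 6·6 + 2·5 + 4·2 + 3·3 + 1·3 = 3
b_33 = 6·3 + 2·6 + 4·5 + 3·2 + 1·3 = 3
b_34 = 6·3 + 2·3 + 4·6 + 3·5 + 1·2 = 2
b_35 = 6·2 + 2·3 + 4·3 + 3·6 + 1·5 = 4
b_36 = 6·4 + 2·2 + 4·3 + 3·3 + 1·6 = 6
b_37 = 6·6 + 2·4 + 4·2 + 3·3 + 1·3 = 1
b_38 = 6·1 + 2·6 + 4·4 + 3·2 + 1·3 = 1
b_39 = 6·1 + 2·1 + 4·6 + 3·4 + 1·2 = 4
b_40 = 6·4 + 2·1 + 4·1 + 3·6 + 1·4 = 3
b_41 = 6·3 + 2·4 + 4·1 + 3·1 + 1·6 = 4
b_42 = 6·4 + 2·3 + 4·4 + 3·1 + 1·1 = 1
b_43 = 6·1 + 2·4 + 4·3 + 3·4 + 1·1 = 4
b_44 = 6·4 + 2·1 + 4·4 + 3·3 + 1·4 = 6
b_45 = 6·6 + 2·4 + 4·1 + 3·4 + 1·3 = 0
b_46 = 6·0 + 2·6 + 4·4 + 3·1 + 1·4 = 0
b_47 = 6·0 + 2·0 + 4·6 + 3·4 + 1·1 = 2
b_48 = 6·2 + 2·0 + 4·0 + 3·6 + 1·4 = 6
b_49 = 6·6 + 2·2 + 4·0 + 3·0 + 1·6 = 4
b_50 = 6·4 + 2·6 + 4·2 + 3·0 + 1·0 = 2
b_51 = 6·2 + 2·4 + 4·6 + 3·2 + 1·0 = 1
b_52 = 6·1 + 2·2 + 4·4 + 3·6 + 1·2 = 4
(b_48, b_49, b_50, b_51, b_52) = (6, 4, 2, 1, 4) = (b_0, b_1, b_2, b_3, b_4), so the sequence has period 48.
221 ≡ 29 (mod 48), hence b_221 = b_29 = 2.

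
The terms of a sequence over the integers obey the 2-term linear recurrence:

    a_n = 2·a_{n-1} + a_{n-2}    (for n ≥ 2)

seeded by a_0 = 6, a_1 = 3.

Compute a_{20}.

87733938

a_2 = 2·3 + 1·6 = 12
a_3 = 2·12 + 1·3 = 27
a_4 = 2·27 + 1·12 = 66
a_5 = 2·66 + 1·27 = 159
a_6 = 2·159 + 1·66 = 384
a_7 = 2·384 + 1·159 = 927
a_8 = 2·927 + 1·384 = 2238
a_9 = 2·2238 + 1·927 = 5403
a_10 = 2·5403 + 1·2238 = 13044
a_11 = 2·13044 + 1·5403 = 31491
a_12 = 2·31491 + 1·13044 = 76026
a_13 = 2·76026 + 1·31491 = 183543
a_14 = 2·183543 + 1·76026 = 443112
a_15 = 2·443112 + 1·183543 = 1069767
a_16 = 2·1069767 + 1·443112 = 2582646
a_17 = 2·2582646 + 1·1069767 = 6235059
a_18 = 2·6235059 + 1·2582646 = 15052764
a_19 = 2·15052764 + 1·6235059 = 36340587
a_20 = 2·36340587 + 1·15052764 = 87733938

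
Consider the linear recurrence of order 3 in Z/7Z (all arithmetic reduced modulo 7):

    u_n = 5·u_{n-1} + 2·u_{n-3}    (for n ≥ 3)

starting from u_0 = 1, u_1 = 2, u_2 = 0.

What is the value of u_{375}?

u_3 = 5·0 + 0·2 + 2·1 = 2
u_4 = 5·2 + 0·0 + 2·2 = 0
u_5 = 5·0 + 0·2 + 2·0 = 0
u_6 = 5·0 + 0·0 + 2·2 = 4
u_7 = 5·4 + 0·0 + 2·0 = 6
u_8 = 5·6 + 0·4 + 2·0 = 2
u_9 = 5·2 + 0·6 + 2·4 = 4
u_10 = 5·4 + 0·2 + 2·6 = 4
u_11 = 5·4 + 0·4 + 2·2 = 3
u_12 = 5·3 + 0·4 + 2·4 = 2
u_13 = 5·2 + 0·3 + 2·4 = 4
u_14 = 5·4 + 0·2 + 2·3 = 5
u_15 = 5·5 + 0·4 + 2·2 = 1
u_16 = 5·1 + 0·5 + 2·4 = 6
u_17 = 5·6 + 0·1 + 2·5 = 5
u_18 = 5·5 + 0·6 + 2·1 = 6
u_19 = 5·6 + 0·5 + 2·6 = 0
u_20 = 5·0 + 0·6 + 2·5 = 3
u_21 = 5·3 + 0·0 + 2·6 = 6
u_22 = 5·6 + 0·3 + 2·0 = 2
u_23 = 5·2 + 0·6 + 2·3 = 2
u_24 = 5·2 + 0·2 + 2·6 = 1
u_25 = 5·1 + 0·2 + 2·2 = 2
u_26 = 5·2 + 0·1 + 2·2 = 0
(u_24, u_25, u_26) = (1, 2, 0) = (u_0, u_1, u_2), so the sequence has period 24.
375 ≡ 15 (mod 24), hence u_375 = u_15 = 1.

1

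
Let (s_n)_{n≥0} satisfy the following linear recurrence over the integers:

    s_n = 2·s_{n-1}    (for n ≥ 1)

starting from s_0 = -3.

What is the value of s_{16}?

s_1 = 2·-3 = -6
s_2 = 2·-6 = -12
s_3 = 2·-12 = -24
s_4 = 2·-24 = -48
s_5 = 2·-48 = -96
s_6 = 2·-96 = -192
s_7 = 2·-192 = -384
s_8 = 2·-384 = -768
s_9 = 2·-768 = -1536
s_10 = 2·-1536 = -3072
s_11 = 2·-3072 = -6144
s_12 = 2·-6144 = -12288
s_13 = 2·-12288 = -24576
s_14 = 2·-24576 = -49152
s_15 = 2·-49152 = -98304
s_16 = 2·-98304 = -196608

-196608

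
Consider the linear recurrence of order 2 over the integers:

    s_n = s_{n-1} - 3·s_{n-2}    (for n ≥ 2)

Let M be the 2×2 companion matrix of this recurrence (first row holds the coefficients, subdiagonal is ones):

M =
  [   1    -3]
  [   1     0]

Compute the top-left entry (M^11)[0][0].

(M^11)[0][0] is the top entry after applying M 11 times to the unit state (1, 0). Equivalently it is h_{12} for the auxiliary sequence (h_n) obeying the same recurrence with h_1 = 1 and h_i = 0 for 0 ≤ i < 1:
h_2 = 1·1 + -3·0 = 1
h_3 = 1·1 + -3·1 = -2
h_4 = 1·-2 + -3·1 = -5
h_5 = 1·-5 + -3·-2 = 1
h_6 = 1·1 + -3·-5 = 16
h_7 = 1·16 + -3·1 = 13
h_8 = 1·13 + -3·16 = -35
h_9 = 1·-35 + -3·13 = -74
h_10 = 1·-74 + -3·-35 = 31
h_11 = 1·31 + -3·-74 = 253
h_12 = 1·253 + -3·31 = 160

160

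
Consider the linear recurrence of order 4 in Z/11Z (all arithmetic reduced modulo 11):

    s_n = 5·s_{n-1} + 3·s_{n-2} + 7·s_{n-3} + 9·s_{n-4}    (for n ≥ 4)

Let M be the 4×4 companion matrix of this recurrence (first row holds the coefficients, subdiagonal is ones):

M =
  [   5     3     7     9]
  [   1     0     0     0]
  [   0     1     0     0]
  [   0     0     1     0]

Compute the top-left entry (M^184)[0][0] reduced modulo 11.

(M^184)[0][0] is the top entry after applying M 184 times to the unit state (1, 0, 0, 0). Equivalently it is h_{187} for the auxiliary sequence (h_n) obeying the same recurrence with h_3 = 1 and h_i = 0 for 0 ≤ i < 3:
h_4 = 5·1 + 3·0 + 7·0 + 9·0 = 5
h_5 = 5·5 + 3·1 + 7·0 + 9·0 = 6
h_6 = 5·6 + 3·5 + 7·1 + 9·0 = 8
h_7 = 5·8 + 3·6 + 7·5 + 9·1 = 3
h_8 = 5·3 + 3·8 + 7·6 + 9·5 = 5
h_9 = 5·5 + 3·3 + 7·8 + 9·6 = 1
Continuing the recurrence:
  h_10 = 3;  h_11 = 3;  h_12 = 10;  h_13 = 1;  h_14 = 6;  h_15 = 9
  h_16 = 6;  h_17 = 9;  h_18 = 4;  h_19 = 5;  h_20 = 0;  h_21 = 3
  h_22 = 9;  h_23 = 0;  h_24 = 4;  h_25 = 0;  h_26 = 5;  h_27 = 9
  h_28 = 8;  h_29 = 3;  h_30 = 4;  h_31 = 1;  h_32 = 0;  h_33 = 3
  h_34 = 3;  h_35 = 0;  h_36 = 8;  h_37 = 0;  h_38 = 7;  h_39 = 3
  h_40 = 9;  h_41 = 4;  h_42 = 10;  h_43 = 9;  h_44 = 8;  h_45 = 8
  h_46 = 8;  h_47 = 3;  h_48 = 2;  h_49 = 4;  h_50 = 9;  h_51 = 10
  h_52 = 2;  h_53 = 7;  h_54 = 5;  h_55 = 7;  h_56 = 7;  h_57 = 0
  h_58 = 5;  h_59 = 5;  h_60 = 4;  h_61 = 4;  h_62 = 2;  h_63 = 7
  h_64 = 6;  h_65 = 2;  h_66 = 7;  h_67 = 3;  h_68 = 5;  h_69 = 2
  h_70 = 10;  h_71 = 8;  h_72 = 8;  h_73 = 9;  h_74 = 6;  h_75 = 9
  h_76 = 0;  h_77 = 7;  h_78 = 9;  h_79 = 4;  h_80 = 8;  h_81 = 2
  h_82 = 0;  h_83 = 10;  h_84 = 4;  h_85 = 2;  h_86 = 4;  h_87 = 1
  h_88 = 1;  h_89 = 10;  h_90 = 8;  h_91 = 9;  h_92 = 5;  h_93 = 0
  h_94 = 7;  h_95 = 8;  h_96 = 7;  h_97 = 9;  h_98 = 9;  h_99 = 6
  h_100 = 7;  h_101 = 10;  h_102 = 7;  h_103 = 3;  h_104 = 4;  h_105 = 3
  h_106 = 1;  h_107 = 3;  h_108 = 9;  h_109 = 0;  h_110 = 2;  h_111 = 1
  h_112 = 4;  h_113 = 4;  h_114 = 2;  h_115 = 4;  h_116 = 2;  h_117 = 6
  h_118 = 5;  h_119 = 5;  h_120 = 1;  h_121 = 10;  h_122 = 1;  h_123 = 10
  h_124 = 0;  h_125 = 6;  h_126 = 10;  h_127 = 4;  h_128 = 4;  h_129 = 2
  h_130 = 8;  h_131 = 0;  h_132 = 8;  h_133 = 4;  h_134 = 6;  h_135 = 10
  h_136 = 3;  h_137 = 2;  h_138 = 0;  h_139 = 7;  h_140 = 10;  h_141 = 1
  h_142 = 7;  h_143 = 6;  h_144 = 5;  h_145 = 2;  h_146 = 9;  h_147 = 8
  h_148 = 5;  h_149 = 9;  h_150 = 10;  h_151 = 8;  h_152 = 2;  h_153 = 9
  h_154 = 10;  h_155 = 9;  h_156 = 2;  h_157 = 1;  h_158 = 10;  h_159 = 5
  h_160 = 3;  h_161 = 10;  h_162 = 8;  h_163 = 4;  h_164 = 9;  h_165 = 5
  h_166 = 9;  h_167 = 5;  h_168 = 3;  h_169 = 6;  h_170 = 1;  h_171 = 1
  h_172 = 0;  h_173 = 9;  h_174 = 6;  h_175 = 0;  h_176 = 4;  h_177 = 0
  h_178 = 0;  h_179 = 6;  h_180 = 0;  h_181 = 7;  h_182 = 0;  h_183 = 9
  h_184 = 6;  h_185 = 10
h_186 = 5·10 + 3·6 + 7·9 + 9·0 = 10
h_187 = 5·10 + 3·10 + 7·6 + 9·9 = 5

5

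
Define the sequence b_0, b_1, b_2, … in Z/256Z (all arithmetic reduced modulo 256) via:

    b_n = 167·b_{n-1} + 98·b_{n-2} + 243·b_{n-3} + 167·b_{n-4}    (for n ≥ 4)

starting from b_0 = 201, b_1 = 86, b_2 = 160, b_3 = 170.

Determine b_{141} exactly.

b_4 = 167·170 + 98·160 + 243·86 + 167·201 = 231
b_5 = 167·231 + 98·170 + 243·160 + 167·86 = 191
b_6 = 167·191 + 98·231 + 243·170 + 167·160 = 197
b_7 = 167·197 + 98·191 + 243·231 + 167·170 = 204
b_8 = 167·204 + 98·197 + 243·191 + 167·231 = 124
b_9 = 167·124 + 98·204 + 243·197 + 167·191 = 148
Continuing the recurrence:
  b_10 = 43;  b_11 = 125;  b_12 = 97;  b_13 = 126;  b_14 = 8;  b_15 = 18
  b_16 = 175;  b_17 = 215;  b_18 = 141;  b_19 = 36;  b_20 = 180;  b_21 = 76
  b_22 = 163;  b_23 = 197;  b_24 = 121;  b_25 = 166;  b_26 = 240;  b_27 = 122
  b_28 = 247;  b_29 = 239;  b_30 = 213;  b_31 = 124;  b_32 = 108;  b_33 = 4
  b_34 = 155;  b_35 = 13;  b_36 = 17;  b_37 = 206;  b_38 = 88;  b_39 = 226
  b_40 = 191;  b_41 = 7;  b_42 = 157;  b_43 = 212;  b_44 = 164;  b_45 = 188
  b_46 = 19;  b_47 = 85;  b_48 = 41;  b_49 = 246;  b_50 = 64;  b_51 = 74
  b_52 = 7;  b_53 = 31;  b_54 = 229;  b_55 = 44;  b_56 = 92;  b_57 = 116
  b_58 = 11;  b_59 = 157;  b_60 = 193;  b_61 = 30;  b_62 = 168;  b_63 = 178
  b_64 = 207;  b_65 = 55;  b_66 = 173;  b_67 = 132;  b_68 = 148;  b_69 = 44
  b_70 = 131;  b_71 = 229;  b_72 = 217;  b_73 = 70;  b_74 = 144;  b_75 = 26
  b_76 = 23;  b_77 = 79;  b_78 = 245;  b_79 = 220;  b_80 = 76;  b_81 = 228
  b_82 = 123;  b_83 = 45;  b_84 = 113;  b_85 = 110;  b_86 = 248;  b_87 = 130
  b_88 = 223;  b_89 = 103;  b_90 = 189;  b_91 = 52;  b_92 = 132;  b_93 = 156
  b_94 = 243;  b_95 = 117;  b_96 = 137;  b_97 = 150;  b_98 = 224;  b_99 = 234
  b_100 = 39;  b_101 = 127;  b_102 = 5;  b_103 = 140;  b_104 = 60;  b_105 = 84
  b_106 = 235;  b_107 = 189;  b_108 = 33;  b_109 = 190;  b_110 = 72;  b_111 = 82
  b_112 = 239;  b_113 = 151;  b_114 = 205;  b_115 = 228;  b_116 = 116;  b_117 = 12
  b_118 = 99;  b_119 = 5;  b_120 = 57;  b_121 = 230;  b_122 = 48;  b_123 = 186
  b_124 = 55;  b_125 = 175;  b_126 = 21;  b_127 = 60;  b_128 = 44;  b_129 = 196
  b_130 = 91;  b_131 = 77;  b_132 = 209;  b_133 = 14;  b_134 = 152;  b_135 = 34
  b_136 = 255;  b_137 = 199;  b_138 = 221;  b_139 = 148
b_140 = 167·148 + 98·221 + 243·199 + 167·255 = 100
b_141 = 167·100 + 98·148 + 243·221 + 167·199 = 124

124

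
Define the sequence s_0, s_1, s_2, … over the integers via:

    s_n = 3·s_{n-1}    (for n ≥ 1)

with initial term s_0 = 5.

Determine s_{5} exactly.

s_1 = 3·5 = 15
s_2 = 3·15 = 45
s_3 = 3·45 = 135
s_4 = 3·135 = 405
s_5 = 3·405 = 1215

1215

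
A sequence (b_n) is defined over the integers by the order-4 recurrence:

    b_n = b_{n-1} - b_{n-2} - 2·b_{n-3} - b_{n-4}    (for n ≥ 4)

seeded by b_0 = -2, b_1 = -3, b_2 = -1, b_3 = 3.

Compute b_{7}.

-44

b_4 = 1·3 + -1·-1 + -2·-3 + -1·-2 = 12
b_5 = 1·12 + -1·3 + -2·-1 + -1·-3 = 14
b_6 = 1·14 + -1·12 + -2·3 + -1·-1 = -3
b_7 = 1·-3 + -1·14 + -2·12 + -1·3 = -44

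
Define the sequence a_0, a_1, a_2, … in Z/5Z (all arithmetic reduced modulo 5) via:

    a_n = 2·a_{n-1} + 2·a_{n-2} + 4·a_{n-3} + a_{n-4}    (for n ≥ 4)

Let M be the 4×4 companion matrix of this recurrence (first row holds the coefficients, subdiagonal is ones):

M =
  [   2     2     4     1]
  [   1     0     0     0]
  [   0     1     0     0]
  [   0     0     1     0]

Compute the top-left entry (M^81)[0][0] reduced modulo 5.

0

(M^81)[0][0] is the top entry after applying M 81 times to the unit state (1, 0, 0, 0). Equivalently it is h_{84} for the auxiliary sequence (h_n) obeying the same recurrence with h_3 = 1 and h_i = 0 for 0 ≤ i < 3:
h_4 = 2·1 + 2·0 + 4·0 + 1·0 = 2
h_5 = 2·2 + 2·1 + 4·0 + 1·0 = 1
h_6 = 2·1 + 2·2 + 4·1 + 1·0 = 0
h_7 = 2·0 + 2·1 + 4·2 + 1·1 = 1
h_8 = 2·1 + 2·0 + 4·1 + 1·2 = 3
h_9 = 2·3 + 2·1 + 4·0 + 1·1 = 4
h_10 = 2·4 + 2·3 + 4·1 + 1·0 = 3
h_11 = 2·3 + 2·4 + 4·3 + 1·1 = 2
h_12 = 2·2 + 2·3 + 4·4 + 1·3 = 4
h_13 = 2·4 + 2·2 + 4·3 + 1·4 = 3
h_14 = 2·3 + 2·4 + 4·2 + 1·3 = 0
h_15 = 2·0 + 2·3 + 4·4 + 1·2 = 4
h_16 = 2·4 + 2·0 + 4·3 + 1·4 = 4
h_17 = 2·4 + 2·4 + 4·0 + 1·3 = 4
h_18 = 2·4 + 2·4 + 4·4 + 1·0 = 2
h_19 = 2·2 + 2·4 + 4·4 + 1·4 = 2
h_20 = 2·2 + 2·2 + 4·4 + 1·4 = 3
h_21 = 2·3 + 2·2 + 4·2 + 1·4 = 2
h_22 = 2·2 + 2·3 + 4·2 + 1·2 = 0
h_23 = 2·0 + 2·2 + 4·3 + 1·2 = 3
h_24 = 2·3 + 2·0 + 4·2 + 1·3 = 2
h_25 = 2·2 + 2·3 + 4·0 + 1·2 = 2
h_26 = 2·2 + 2·2 + 4·3 + 1·0 = 0
h_27 = 2·0 + 2·2 + 4·2 + 1·3 = 0
h_28 = 2·0 + 2·0 + 4·2 + 1·2 = 0
h_29 = 2·0 + 2·0 + 4·0 + 1·2 = 2
h_30 = 2·2 + 2·0 + 4·0 + 1·0 = 4
h_31 = 2·4 + 2·2 + 4·0 + 1·0 = 2
h_32 = 2·2 + 2·4 + 4·2 + 1·0 = 0
h_33 = 2·0 + 2·2 + 4·4 + 1·2 = 2
h_34 = 2·2 + 2·0 + 4·2 + 1·4 = 1
h_35 = 2·1 + 2·2 + 4·0 + 1·2 = 3
h_36 = 2·3 + 2·1 + 4·2 + 1·0 = 1
h_37 = 2·1 + 2·3 + 4·1 + 1·2 = 4
h_38 = 2·4 + 2·1 + 4·3 + 1·1 = 3
h_39 = 2·3 + 2·4 + 4·1 + 1·3 = 1
h_40 = 2·1 + 2·3 + 4·4 + 1·1 = 0
h_41 = 2·0 + 2·1 + 4·3 + 1·4 = 3
h_42 = 2·3 + 2·0 + 4·1 + 1·3 = 3
h_43 = 2·3 + 2·3 + 4·0 + 1·1 = 3
h_44 = 2·3 + 2·3 + 4·3 + 1·0 = 4
h_45 = 2·4 + 2·3 + 4·3 + 1·3 = 4
h_46 = 2·4 + 2·4 + 4·3 + 1·3 = 1
h_47 = 2·1 + 2·4 + 4·4 + 1·3 = 4
h_48 = 2·4 + 2·1 + 4·4 + 1·4 = 0
h_49 = 2·0 + 2·4 + 4·1 + 1·4 = 1
h_50 = 2·1 + 2·0 + 4·4 + 1·1 = 4
h_51 = 2·4 + 2·1 + 4·0 + 1·4 = 4
h_52 = 2·4 + 2·4 + 4·1 + 1·0 = 0
h_53 = 2·0 + 2·4 + 4·4 + 1·1 = 0
h_54 = 2·0 + 2·0 + 4·4 + 1·4 = 0
h_55 = 2·0 + 2·0 + 4·0 + 1·4 = 4
h_56 = 2·4 + 2·0 + 4·0 + 1·0 = 3
h_57 = 2·3 + 2·4 + 4·0 + 1·0 = 4
h_58 = 2·4 + 2·3 + 4·4 + 1·0 = 0
h_59 = 2·0 + 2·4 + 4·3 + 1·4 = 4
h_60 = 2·4 + 2·0 + 4·4 + 1·3 = 2
h_61 = 2·2 + 2·4 + 4·0 + 1·4 = 1
h_62 = 2·1 + 2·2 + 4·4 + 1·0 = 2
h_63 = 2·2 + 2·1 + 4·2 + 1·4 = 3
h_64 = 2·3 + 2·2 + 4·1 + 1·2 = 1
h_65 = 2·1 + 2·3 + 4·2 + 1·1 = 2
h_66 = 2·2 + 2·1 + 4·3 + 1·2 = 0
h_67 = 2·0 + 2·2 + 4·1 + 1·3 = 1
h_68 = 2·1 + 2·0 + 4·2 + 1·1 = 1
h_69 = 2·1 + 2·1 + 4·0 + 1·2 = 1
h_70 = 2·1 + 2·1 + 4·1 + 1·0 = 3
h_71 = 2·3 + 2·1 + 4·1 + 1·1 = 3
h_72 = 2·3 + 2·3 + 4·1 + 1·1 = 2
h_73 = 2·2 + 2·3 + 4·3 + 1·1 = 3
h_74 = 2·3 + 2·2 + 4·3 + 1·3 = 0
h_75 = 2·0 + 2·3 + 4·2 + 1·3 = 2
h_76 = 2·2 + 2·0 + 4·3 + 1·2 = 3
h_77 = 2·3 + 2·2 + 4·0 + 1·3 = 3
h_78 = 2·3 + 2·3 + 4·2 + 1·0 = 0
h_79 = 2·0 + 2·3 + 4·3 + 1·2 = 0
h_80 = 2·0 + 2·0 + 4·3 + 1·3 = 0
h_81 = 2·0 + 2·0 + 4·0 + 1·3 = 3
h_82 = 2·3 + 2·0 + 4·0 + 1·0 = 1
h_83 = 2·1 + 2·3 + 4·0 + 1·0 = 3
h_84 = 2·3 + 2·1 + 4·3 + 1·0 = 0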